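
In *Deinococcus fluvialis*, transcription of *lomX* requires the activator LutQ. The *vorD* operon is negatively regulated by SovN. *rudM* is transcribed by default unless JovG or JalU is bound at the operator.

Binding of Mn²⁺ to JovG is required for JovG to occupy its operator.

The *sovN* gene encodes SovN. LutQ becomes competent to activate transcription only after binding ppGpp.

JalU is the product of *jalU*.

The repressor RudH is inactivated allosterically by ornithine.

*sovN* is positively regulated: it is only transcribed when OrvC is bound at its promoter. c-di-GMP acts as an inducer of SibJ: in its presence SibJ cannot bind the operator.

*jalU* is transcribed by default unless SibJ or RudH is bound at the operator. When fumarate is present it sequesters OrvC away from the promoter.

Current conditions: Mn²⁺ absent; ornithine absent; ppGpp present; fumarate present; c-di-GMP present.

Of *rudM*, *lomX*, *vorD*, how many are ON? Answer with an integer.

3

Mn²⁺ is absent, so JovG is inactive.
c-di-GMP is present, so SibJ is inactive.
Ornithine is absent, so RudH is active.
With repressor RudH bound, *jalU* is not transcribed.
So JalU is not produced.
With no repressor bound, *rudM* is transcribed.
→ *rudM* is ON.
ppGpp is present, so LutQ is active.
No repressor is bound and LutQ is active, so *lomX* is transcribed.
→ *lomX* is ON.
Fumarate is present, so OrvC is inactive.
Required activator OrvC is absent, so *sovN* is not transcribed.
So SovN is not produced.
With no repressor bound, *vorD* is transcribed.
→ *vorD* is ON.
3 of the 3 genes are transcribed.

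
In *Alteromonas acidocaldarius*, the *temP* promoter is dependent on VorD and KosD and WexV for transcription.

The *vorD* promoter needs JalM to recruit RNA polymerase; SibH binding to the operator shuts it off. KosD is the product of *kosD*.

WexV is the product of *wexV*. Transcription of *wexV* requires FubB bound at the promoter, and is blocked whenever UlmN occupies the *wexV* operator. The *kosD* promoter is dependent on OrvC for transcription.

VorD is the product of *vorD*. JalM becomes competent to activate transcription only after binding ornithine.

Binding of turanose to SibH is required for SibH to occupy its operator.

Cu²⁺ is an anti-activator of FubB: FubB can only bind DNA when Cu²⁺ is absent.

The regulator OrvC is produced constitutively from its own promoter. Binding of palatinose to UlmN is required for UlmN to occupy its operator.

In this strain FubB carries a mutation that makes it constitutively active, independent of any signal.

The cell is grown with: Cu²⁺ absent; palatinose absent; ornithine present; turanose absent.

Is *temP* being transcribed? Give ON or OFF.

Ornithine is present, so JalM is active.
Turanose is absent, so SibH is inactive.
No repressor is bound and JalM is active, so *vorD* is transcribed.
So VorD is produced and active.
OrvC is produced constitutively and is active.
No repressor is bound and OrvC is active, so *kosD* is transcribed.
So KosD is produced and active.
FubB is constitutively active in this strain.
Palatinose is absent, so UlmN is inactive.
No repressor is bound and FubB is active, so *wexV* is transcribed.
So WexV is produced and active.
No repressor is bound and VorD and KosD and WexV are active, so *temP* is transcribed.

ON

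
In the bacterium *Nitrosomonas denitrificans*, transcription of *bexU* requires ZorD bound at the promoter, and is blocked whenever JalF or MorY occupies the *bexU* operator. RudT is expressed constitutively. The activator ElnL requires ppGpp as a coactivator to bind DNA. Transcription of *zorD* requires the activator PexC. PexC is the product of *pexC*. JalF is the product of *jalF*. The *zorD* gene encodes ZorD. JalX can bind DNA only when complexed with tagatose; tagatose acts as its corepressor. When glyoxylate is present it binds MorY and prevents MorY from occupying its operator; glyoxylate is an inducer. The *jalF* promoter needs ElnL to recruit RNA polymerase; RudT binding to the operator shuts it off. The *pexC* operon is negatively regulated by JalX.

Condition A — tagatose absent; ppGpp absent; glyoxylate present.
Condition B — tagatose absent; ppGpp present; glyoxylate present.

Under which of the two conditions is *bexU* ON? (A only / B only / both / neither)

both

Condition A:
Tagatose is absent, so JalX is inactive.
With no repressor bound, *pexC* is transcribed.
So PexC is produced and active.
No repressor is bound and PexC is active, so *zorD* is transcribed.
So ZorD is produced and active.
ppGpp is absent, so ElnL is inactive.
RudT is produced constitutively and is active.
With repressor RudT bound, *jalF* is not transcribed.
So JalF is not produced.
Glyoxylate is present, so MorY is inactive.
No repressor is bound and ZorD is active, so *bexU* is transcribed.
→ *bexU* is ON in A.
Condition B:
Tagatose is absent, so JalX is inactive.
With no repressor bound, *pexC* is transcribed.
So PexC is produced and active.
No repressor is bound and PexC is active, so *zorD* is transcribed.
So ZorD is produced and active.
ppGpp is present, so ElnL is active.
RudT is produced constitutively and is active.
With repressor RudT bound, *jalF* is not transcribed.
So JalF is not produced.
Glyoxylate is present, so MorY is inactive.
No repressor is bound and ZorD is active, so *bexU* is transcribed.
→ *bexU* is ON in B.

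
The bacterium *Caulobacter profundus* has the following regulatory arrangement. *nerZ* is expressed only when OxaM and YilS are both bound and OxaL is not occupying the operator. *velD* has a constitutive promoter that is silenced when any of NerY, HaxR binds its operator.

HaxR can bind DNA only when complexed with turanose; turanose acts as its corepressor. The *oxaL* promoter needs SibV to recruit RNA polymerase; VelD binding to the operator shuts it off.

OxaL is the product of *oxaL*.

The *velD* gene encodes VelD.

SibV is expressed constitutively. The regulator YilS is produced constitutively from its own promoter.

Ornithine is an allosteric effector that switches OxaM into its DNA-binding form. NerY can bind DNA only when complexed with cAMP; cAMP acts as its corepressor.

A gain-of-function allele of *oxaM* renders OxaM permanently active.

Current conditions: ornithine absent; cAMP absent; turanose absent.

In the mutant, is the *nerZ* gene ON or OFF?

OxaM is constitutively active in this strain.
YilS is produced constitutively and is active.
cAMP is absent, so NerY is inactive.
Turanose is absent, so HaxR is inactive.
With no repressor bound, *velD* is transcribed.
So VelD is produced and active.
SibV is produced constitutively and is active.
With repressor VelD bound, *oxaL* is not transcribed.
So OxaL is not produced.
No repressor is bound and OxaM and YilS are active, so *nerZ* is transcribed.

ON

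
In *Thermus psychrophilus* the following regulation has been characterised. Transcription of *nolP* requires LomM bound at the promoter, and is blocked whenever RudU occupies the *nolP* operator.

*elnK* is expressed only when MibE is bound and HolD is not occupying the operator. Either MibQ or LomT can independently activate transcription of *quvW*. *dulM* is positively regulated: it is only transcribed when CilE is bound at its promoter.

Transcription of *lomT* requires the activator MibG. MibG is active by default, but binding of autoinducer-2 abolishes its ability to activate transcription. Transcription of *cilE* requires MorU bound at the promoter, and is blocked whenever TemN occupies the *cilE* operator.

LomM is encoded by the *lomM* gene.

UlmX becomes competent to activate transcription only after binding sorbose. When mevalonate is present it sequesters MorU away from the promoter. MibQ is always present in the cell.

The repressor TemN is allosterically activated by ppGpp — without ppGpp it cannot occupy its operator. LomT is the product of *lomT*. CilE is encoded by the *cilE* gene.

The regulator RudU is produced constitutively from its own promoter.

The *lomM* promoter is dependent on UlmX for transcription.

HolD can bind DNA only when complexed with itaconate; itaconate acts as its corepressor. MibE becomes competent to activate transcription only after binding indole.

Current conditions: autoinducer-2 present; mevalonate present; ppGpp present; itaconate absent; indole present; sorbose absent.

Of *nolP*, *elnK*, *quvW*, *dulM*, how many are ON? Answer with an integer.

2

Sorbose is absent, so UlmX is inactive.
Required activator UlmX is absent, so *lomM* is not transcribed.
So LomM is not produced.
RudU is produced constitutively and is active.
With repressor RudU bound, *nolP* is not transcribed.
→ *nolP* is OFF.
Indole is present, so MibE is active.
Itaconate is absent, so HolD is inactive.
No repressor is bound and MibE is active, so *elnK* is transcribed.
→ *elnK* is ON.
MibQ is produced constitutively and is active.
Autoinducer-2 is present, so MibG is inactive.
Required activator MibG is absent, so *lomT* is not transcribed.
So LomT is not produced.
Activator MibQ is present, so *quvW* is transcribed.
→ *quvW* is ON.
Mevalonate is present, so MorU is inactive.
ppGpp is present, so TemN is active.
With repressor TemN bound, *cilE* is not transcribed.
So CilE is not produced.
Required activator CilE is absent, so *dulM* is not transcribed.
→ *dulM* is OFF.
2 of the 4 genes are transcribed.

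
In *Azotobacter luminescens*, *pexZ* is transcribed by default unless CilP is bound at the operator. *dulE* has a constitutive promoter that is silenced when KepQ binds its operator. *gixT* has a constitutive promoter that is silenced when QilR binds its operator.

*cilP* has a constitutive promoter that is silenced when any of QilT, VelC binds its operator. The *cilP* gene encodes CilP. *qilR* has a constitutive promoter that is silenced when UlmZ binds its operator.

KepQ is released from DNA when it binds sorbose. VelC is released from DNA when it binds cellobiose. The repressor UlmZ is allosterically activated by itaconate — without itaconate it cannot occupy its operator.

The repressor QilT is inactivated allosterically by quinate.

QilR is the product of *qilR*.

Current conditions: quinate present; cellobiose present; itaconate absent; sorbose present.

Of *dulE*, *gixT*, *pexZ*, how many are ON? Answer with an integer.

Sorbose is present, so KepQ is inactive.
With no repressor bound, *dulE* is transcribed.
→ *dulE* is ON.
Itaconate is absent, so UlmZ is inactive.
With no repressor bound, *qilR* is transcribed.
So QilR is produced and active.
With repressor QilR bound, *gixT* is not transcribed.
→ *gixT* is OFF.
Quinate is present, so QilT is inactive.
Cellobiose is present, so VelC is inactive.
With no repressor bound, *cilP* is transcribed.
So CilP is produced and active.
With repressor CilP bound, *pexZ* is not transcribed.
→ *pexZ* is OFF.
1 of the 3 genes is transcribed.

1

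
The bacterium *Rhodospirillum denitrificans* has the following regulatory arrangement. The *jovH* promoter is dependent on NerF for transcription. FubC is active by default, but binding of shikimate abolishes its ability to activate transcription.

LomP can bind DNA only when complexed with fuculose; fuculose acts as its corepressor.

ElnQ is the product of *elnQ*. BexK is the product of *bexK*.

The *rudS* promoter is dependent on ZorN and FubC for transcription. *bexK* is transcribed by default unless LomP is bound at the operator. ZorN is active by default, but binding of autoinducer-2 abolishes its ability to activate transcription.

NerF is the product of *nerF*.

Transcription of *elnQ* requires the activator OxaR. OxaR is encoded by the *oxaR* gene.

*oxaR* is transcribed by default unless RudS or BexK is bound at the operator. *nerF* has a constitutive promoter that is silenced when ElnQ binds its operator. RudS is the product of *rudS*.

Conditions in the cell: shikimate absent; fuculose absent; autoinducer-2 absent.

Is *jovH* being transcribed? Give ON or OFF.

ON

Autoinducer-2 is absent, so ZorN is active.
Shikimate is absent, so FubC is active.
No repressor is bound and ZorN and FubC are active, so *rudS* is transcribed.
So RudS is produced and active.
Fuculose is absent, so LomP is inactive.
With no repressor bound, *bexK* is transcribed.
So BexK is produced and active.
With repressor RudS bound, *oxaR* is not transcribed.
So OxaR is not produced.
Required activator OxaR is absent, so *elnQ* is not transcribed.
So ElnQ is not produced.
With no repressor bound, *nerF* is transcribed.
So NerF is produced and active.
No repressor is bound and NerF is active, so *jovH* is transcribed.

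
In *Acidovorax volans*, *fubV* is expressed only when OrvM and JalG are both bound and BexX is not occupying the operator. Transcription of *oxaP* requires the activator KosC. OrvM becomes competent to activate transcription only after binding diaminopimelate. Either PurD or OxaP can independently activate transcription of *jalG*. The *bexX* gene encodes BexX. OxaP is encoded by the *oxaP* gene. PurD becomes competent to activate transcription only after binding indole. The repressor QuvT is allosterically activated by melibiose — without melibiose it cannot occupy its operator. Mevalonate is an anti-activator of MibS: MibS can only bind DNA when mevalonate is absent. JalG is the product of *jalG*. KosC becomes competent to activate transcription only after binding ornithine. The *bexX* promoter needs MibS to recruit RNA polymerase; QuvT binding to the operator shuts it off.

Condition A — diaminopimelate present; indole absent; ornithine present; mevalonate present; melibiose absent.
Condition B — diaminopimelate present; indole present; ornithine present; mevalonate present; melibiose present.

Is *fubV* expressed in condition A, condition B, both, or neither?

Condition A:
Diaminopimelate is present, so OrvM is active.
Indole is absent, so PurD is inactive.
Ornithine is present, so KosC is active.
No repressor is bound and KosC is active, so *oxaP* is transcribed.
So OxaP is produced and active.
Activator OxaP is present, so *jalG* is transcribed.
So JalG is produced and active.
Mevalonate is present, so MibS is inactive.
Melibiose is absent, so QuvT is inactive.
Required activator MibS is absent, so *bexX* is not transcribed.
So BexX is not produced.
No repressor is bound and OrvM and JalG are active, so *fubV* is transcribed.
→ *fubV* is ON in A.
Condition B:
Diaminopimelate is present, so OrvM is active.
Indole is present, so PurD is active.
Ornithine is present, so KosC is active.
No repressor is bound and KosC is active, so *oxaP* is transcribed.
So OxaP is produced and active.
Activator PurD is present, so *jalG* is transcribed.
So JalG is produced and active.
Mevalonate is present, so MibS is inactive.
Melibiose is present, so QuvT is active.
With repressor QuvT bound, *bexX* is not transcribed.
So BexX is not produced.
No repressor is bound and OrvM and JalG are active, so *fubV* is transcribed.
→ *fubV* is ON in B.

both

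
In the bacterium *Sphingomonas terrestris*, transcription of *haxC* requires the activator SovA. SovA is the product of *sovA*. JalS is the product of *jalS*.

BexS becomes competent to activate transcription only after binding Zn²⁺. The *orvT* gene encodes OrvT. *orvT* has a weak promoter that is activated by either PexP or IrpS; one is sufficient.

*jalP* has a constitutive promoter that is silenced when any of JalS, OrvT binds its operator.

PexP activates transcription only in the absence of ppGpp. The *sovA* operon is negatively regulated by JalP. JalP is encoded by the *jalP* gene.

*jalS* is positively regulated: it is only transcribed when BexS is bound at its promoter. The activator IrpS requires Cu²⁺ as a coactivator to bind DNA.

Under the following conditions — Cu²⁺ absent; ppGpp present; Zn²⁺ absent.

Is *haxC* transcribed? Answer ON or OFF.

OFF

Zn²⁺ is absent, so BexS is inactive.
Required activator BexS is absent, so *jalS* is not transcribed.
So JalS is not produced.
ppGpp is present, so PexP is inactive.
Cu²⁺ is absent, so IrpS is inactive.
No activator is available at the *orvT* promoter, so *orvT* is not transcribed.
So OrvT is not produced.
With no repressor bound, *jalP* is transcribed.
So JalP is produced and active.
With repressor JalP bound, *sovA* is not transcribed.
So SovA is not produced.
Required activator SovA is absent, so *haxC* is not transcribed.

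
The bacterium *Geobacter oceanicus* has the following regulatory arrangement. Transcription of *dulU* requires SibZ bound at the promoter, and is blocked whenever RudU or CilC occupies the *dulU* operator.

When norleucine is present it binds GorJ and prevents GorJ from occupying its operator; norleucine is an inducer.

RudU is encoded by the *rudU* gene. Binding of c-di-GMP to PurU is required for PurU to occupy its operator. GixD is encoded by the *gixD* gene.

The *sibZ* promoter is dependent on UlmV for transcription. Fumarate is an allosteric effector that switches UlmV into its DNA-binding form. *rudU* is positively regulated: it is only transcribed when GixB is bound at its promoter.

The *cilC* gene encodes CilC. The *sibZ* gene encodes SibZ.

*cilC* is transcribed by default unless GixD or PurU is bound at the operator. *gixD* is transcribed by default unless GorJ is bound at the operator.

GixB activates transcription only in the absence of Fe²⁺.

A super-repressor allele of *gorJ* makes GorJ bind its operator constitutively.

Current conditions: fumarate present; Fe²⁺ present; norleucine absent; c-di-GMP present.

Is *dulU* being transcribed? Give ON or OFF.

Fe²⁺ is present, so GixB is inactive.
Required activator GixB is absent, so *rudU* is not transcribed.
So RudU is not produced.
GorJ is constitutively active in this strain.
With repressor GorJ bound, *gixD* is not transcribed.
So GixD is not produced.
c-di-GMP is present, so PurU is active.
With repressor PurU bound, *cilC* is not transcribed.
So CilC is not produced.
Fumarate is present, so UlmV is active.
No repressor is bound and UlmV is active, so *sibZ* is transcribed.
So SibZ is produced and active.
No repressor is bound and SibZ is active, so *dulU* is transcribed.

ON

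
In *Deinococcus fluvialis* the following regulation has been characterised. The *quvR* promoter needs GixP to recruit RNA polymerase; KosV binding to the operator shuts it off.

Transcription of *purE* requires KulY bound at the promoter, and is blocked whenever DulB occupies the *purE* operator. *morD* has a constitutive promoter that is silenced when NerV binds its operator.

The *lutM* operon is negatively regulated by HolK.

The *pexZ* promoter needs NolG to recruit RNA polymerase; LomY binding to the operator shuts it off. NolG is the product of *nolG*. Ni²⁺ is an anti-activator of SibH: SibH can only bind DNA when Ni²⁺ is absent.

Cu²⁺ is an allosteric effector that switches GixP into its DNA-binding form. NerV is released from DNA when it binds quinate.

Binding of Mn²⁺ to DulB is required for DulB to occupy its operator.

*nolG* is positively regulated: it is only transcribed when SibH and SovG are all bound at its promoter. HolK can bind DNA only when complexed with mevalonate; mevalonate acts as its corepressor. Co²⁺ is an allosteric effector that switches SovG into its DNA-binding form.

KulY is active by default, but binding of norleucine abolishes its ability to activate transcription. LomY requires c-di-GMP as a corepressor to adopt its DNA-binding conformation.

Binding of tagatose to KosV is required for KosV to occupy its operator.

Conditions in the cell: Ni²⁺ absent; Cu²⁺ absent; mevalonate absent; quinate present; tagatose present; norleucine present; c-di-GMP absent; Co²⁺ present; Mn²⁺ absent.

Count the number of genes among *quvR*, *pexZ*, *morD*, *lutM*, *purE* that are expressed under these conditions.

3

Cu²⁺ is absent, so GixP is inactive.
Tagatose is present, so KosV is active.
With repressor KosV bound, *quvR* is not transcribed.
→ *quvR* is OFF.
c-di-GMP is absent, so LomY is inactive.
Ni²⁺ is absent, so SibH is active.
Co²⁺ is present, so SovG is active.
No repressor is bound and SibH and SovG are active, so *nolG* is transcribed.
So NolG is produced and active.
No repressor is bound and NolG is active, so *pexZ* is transcribed.
→ *pexZ* is ON.
Quinate is present, so NerV is inactive.
With no repressor bound, *morD* is transcribed.
→ *morD* is ON.
Mevalonate is absent, so HolK is inactive.
With no repressor bound, *lutM* is transcribed.
→ *lutM* is ON.
Mn²⁺ is absent, so DulB is inactive.
Norleucine is present, so KulY is inactive.
Required activator KulY is absent, so *purE* is not transcribed.
→ *purE* is OFF.
3 of the 5 genes are transcribed.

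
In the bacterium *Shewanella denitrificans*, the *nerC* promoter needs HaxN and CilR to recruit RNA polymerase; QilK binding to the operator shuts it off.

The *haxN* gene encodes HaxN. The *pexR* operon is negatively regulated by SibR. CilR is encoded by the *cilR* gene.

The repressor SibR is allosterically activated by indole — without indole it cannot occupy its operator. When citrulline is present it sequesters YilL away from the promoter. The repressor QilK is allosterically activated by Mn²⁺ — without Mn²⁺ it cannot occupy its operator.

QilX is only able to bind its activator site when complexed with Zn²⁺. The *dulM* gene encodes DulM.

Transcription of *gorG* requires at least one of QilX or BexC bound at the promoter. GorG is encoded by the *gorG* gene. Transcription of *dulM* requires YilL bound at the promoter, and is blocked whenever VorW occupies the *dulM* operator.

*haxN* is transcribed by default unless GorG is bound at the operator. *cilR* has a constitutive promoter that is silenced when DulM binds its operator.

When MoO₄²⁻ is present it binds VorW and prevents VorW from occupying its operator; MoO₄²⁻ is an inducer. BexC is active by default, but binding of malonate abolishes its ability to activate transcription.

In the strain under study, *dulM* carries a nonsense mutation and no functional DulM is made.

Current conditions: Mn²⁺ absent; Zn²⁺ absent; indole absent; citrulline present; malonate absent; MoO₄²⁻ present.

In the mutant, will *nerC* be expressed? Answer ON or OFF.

Zn²⁺ is absent, so QilX is inactive.
Malonate is absent, so BexC is active.
Activator BexC is present, so *gorG* is transcribed.
So GorG is produced and active.
With repressor GorG bound, *haxN* is not transcribed.
So HaxN is not produced.
DulM is non-functional in this strain, so it has no effect.
With no repressor bound, *cilR* is transcribed.
So CilR is produced and active.
Mn²⁺ is absent, so QilK is inactive.
Required activator HaxN is absent, so *nerC* is not transcribed.

OFF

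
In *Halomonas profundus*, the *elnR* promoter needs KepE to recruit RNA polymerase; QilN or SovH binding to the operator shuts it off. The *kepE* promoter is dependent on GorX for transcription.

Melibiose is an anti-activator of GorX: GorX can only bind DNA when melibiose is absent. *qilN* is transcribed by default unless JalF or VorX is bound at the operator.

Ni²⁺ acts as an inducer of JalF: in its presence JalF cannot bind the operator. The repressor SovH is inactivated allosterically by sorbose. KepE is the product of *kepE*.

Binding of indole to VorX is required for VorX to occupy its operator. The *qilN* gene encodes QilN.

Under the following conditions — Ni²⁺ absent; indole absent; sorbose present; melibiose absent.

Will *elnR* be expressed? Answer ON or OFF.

Ni²⁺ is absent, so JalF is active.
Indole is absent, so VorX is inactive.
With repressor JalF bound, *qilN* is not transcribed.
So QilN is not produced.
Melibiose is absent, so GorX is active.
No repressor is bound and GorX is active, so *kepE* is transcribed.
So KepE is produced and active.
Sorbose is present, so SovH is inactive.
No repressor is bound and KepE is active, so *elnR* is transcribed.

ON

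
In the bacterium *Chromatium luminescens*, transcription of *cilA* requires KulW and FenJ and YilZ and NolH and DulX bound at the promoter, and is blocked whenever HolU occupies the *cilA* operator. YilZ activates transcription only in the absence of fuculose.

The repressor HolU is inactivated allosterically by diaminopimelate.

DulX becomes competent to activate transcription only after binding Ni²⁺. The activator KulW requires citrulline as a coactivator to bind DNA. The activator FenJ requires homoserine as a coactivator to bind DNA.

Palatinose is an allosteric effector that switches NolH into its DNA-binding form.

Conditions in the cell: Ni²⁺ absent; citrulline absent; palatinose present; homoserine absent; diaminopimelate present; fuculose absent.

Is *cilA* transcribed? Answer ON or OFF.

Citrulline is absent, so KulW is inactive.
Homoserine is absent, so FenJ is inactive.
Diaminopimelate is present, so HolU is inactive.
Fuculose is absent, so YilZ is active.
Palatinose is present, so NolH is active.
Ni²⁺ is absent, so DulX is inactive.
Required activator KulW is absent, so *cilA* is not transcribed.

OFF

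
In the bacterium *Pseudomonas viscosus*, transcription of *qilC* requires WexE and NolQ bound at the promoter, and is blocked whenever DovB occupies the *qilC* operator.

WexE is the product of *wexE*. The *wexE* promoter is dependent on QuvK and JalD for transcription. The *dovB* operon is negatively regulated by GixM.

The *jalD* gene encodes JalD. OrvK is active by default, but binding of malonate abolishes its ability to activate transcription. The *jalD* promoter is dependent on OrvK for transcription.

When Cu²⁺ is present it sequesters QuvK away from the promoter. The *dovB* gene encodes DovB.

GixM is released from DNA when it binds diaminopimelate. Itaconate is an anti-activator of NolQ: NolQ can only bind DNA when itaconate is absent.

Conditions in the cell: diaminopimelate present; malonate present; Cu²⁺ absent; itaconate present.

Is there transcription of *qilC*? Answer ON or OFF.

Cu²⁺ is absent, so QuvK is active.
Malonate is present, so OrvK is inactive.
Required activator OrvK is absent, so *jalD* is not transcribed.
So JalD is not produced.
Required activator JalD is absent, so *wexE* is not transcribed.
So WexE is not produced.
Diaminopimelate is present, so GixM is inactive.
With no repressor bound, *dovB* is transcribed.
So DovB is produced and active.
Itaconate is present, so NolQ is inactive.
With repressor DovB bound, *qilC* is not transcribed.

OFF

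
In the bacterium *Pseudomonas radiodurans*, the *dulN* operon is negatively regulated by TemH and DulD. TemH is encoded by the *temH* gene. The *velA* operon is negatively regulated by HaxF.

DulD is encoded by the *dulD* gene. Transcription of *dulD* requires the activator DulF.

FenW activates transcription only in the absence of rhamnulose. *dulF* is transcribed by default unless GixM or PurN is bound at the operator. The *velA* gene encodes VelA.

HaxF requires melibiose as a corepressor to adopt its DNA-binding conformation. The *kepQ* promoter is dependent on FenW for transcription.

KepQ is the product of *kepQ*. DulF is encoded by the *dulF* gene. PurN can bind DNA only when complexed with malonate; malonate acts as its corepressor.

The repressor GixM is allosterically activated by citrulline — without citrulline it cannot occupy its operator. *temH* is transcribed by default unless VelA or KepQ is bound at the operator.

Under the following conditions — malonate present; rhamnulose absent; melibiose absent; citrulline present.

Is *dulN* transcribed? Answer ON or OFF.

ON

Melibiose is absent, so HaxF is inactive.
With no repressor bound, *velA* is transcribed.
So VelA is produced and active.
Rhamnulose is absent, so FenW is active.
No repressor is bound and FenW is active, so *kepQ* is transcribed.
So KepQ is produced and active.
With repressor VelA bound, *temH* is not transcribed.
So TemH is not produced.
Citrulline is present, so GixM is active.
Malonate is present, so PurN is active.
With repressor GixM bound, *dulF* is not transcribed.
So DulF is not produced.
Required activator DulF is absent, so *dulD* is not transcribed.
So DulD is not produced.
With no repressor bound, *dulN* is transcribed.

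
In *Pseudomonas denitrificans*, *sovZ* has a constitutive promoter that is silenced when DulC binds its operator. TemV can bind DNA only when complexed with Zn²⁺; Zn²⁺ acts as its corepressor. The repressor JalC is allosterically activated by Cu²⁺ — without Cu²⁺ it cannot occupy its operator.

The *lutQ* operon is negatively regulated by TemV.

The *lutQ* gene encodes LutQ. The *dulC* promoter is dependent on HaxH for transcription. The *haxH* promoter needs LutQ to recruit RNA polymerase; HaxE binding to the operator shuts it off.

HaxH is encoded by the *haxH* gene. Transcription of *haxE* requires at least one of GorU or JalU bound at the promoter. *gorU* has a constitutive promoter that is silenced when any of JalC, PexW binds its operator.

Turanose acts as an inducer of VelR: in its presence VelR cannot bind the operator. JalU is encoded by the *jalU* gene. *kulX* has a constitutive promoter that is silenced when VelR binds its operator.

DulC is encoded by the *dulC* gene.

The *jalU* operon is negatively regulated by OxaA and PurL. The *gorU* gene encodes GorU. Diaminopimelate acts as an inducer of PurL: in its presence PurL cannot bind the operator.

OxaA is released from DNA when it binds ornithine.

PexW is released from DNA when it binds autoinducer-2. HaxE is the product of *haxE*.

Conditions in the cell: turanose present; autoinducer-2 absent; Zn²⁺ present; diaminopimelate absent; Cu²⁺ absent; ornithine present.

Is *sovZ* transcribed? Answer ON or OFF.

ON

Cu²⁺ is absent, so JalC is inactive.
Autoinducer-2 is absent, so PexW is active.
With repressor PexW bound, *gorU* is not transcribed.
So GorU is not produced.
Ornithine is present, so OxaA is inactive.
Diaminopimelate is absent, so PurL is active.
With repressor PurL bound, *jalU* is not transcribed.
So JalU is not produced.
No activator is available at the *haxE* promoter, so *haxE* is not transcribed.
So HaxE is not produced.
Zn²⁺ is present, so TemV is active.
With repressor TemV bound, *lutQ* is not transcribed.
So LutQ is not produced.
Required activator LutQ is absent, so *haxH* is not transcribed.
So HaxH is not produced.
Required activator HaxH is absent, so *dulC* is not transcribed.
So DulC is not produced.
With no repressor bound, *sovZ* is transcribed.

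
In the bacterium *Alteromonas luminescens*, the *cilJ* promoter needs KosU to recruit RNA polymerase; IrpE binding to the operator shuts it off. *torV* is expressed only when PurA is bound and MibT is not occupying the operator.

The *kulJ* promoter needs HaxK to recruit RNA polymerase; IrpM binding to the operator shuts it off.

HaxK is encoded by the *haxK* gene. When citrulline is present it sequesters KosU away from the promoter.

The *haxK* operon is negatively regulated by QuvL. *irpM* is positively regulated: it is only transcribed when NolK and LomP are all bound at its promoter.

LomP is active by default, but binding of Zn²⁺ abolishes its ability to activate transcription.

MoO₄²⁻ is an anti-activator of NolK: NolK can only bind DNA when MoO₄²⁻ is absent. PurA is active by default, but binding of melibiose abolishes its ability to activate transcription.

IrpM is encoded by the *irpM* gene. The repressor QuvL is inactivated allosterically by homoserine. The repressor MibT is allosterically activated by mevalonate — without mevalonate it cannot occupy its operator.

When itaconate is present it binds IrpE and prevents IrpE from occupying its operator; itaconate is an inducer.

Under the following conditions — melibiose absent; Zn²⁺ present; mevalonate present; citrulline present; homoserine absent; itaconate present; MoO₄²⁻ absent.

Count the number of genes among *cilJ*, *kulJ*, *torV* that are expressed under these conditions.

0

Citrulline is present, so KosU is inactive.
Itaconate is present, so IrpE is inactive.
Required activator KosU is absent, so *cilJ* is not transcribed.
→ *cilJ* is OFF.
MoO₄²⁻ is absent, so NolK is active.
Zn²⁺ is present, so LomP is inactive.
Required activator LomP is absent, so *irpM* is not transcribed.
So IrpM is not produced.
Homoserine is absent, so QuvL is active.
With repressor QuvL bound, *haxK* is not transcribed.
So HaxK is not produced.
Required activator HaxK is absent, so *kulJ* is not transcribed.
→ *kulJ* is OFF.
Melibiose is absent, so PurA is active.
Mevalonate is present, so MibT is active.
With repressor MibT bound, *torV* is not transcribed.
→ *torV* is OFF.
0 of the 3 genes are transcribed.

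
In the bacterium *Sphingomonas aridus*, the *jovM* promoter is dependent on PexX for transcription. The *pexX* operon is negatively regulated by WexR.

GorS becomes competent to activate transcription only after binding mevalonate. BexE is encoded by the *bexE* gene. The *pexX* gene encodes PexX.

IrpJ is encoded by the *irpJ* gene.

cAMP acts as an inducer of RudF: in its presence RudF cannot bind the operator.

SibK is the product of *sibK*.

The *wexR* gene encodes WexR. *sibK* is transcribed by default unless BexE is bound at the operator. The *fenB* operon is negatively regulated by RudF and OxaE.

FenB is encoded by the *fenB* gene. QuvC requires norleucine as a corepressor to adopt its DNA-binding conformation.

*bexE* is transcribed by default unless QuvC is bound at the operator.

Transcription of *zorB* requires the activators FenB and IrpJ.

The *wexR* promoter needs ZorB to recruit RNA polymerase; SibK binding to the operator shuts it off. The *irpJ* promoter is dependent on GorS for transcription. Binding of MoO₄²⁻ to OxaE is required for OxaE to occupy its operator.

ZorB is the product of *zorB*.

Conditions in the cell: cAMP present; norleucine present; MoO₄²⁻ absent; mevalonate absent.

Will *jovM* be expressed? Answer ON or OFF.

ON

cAMP is present, so RudF is inactive.
MoO₄²⁻ is absent, so OxaE is inactive.
With no repressor bound, *fenB* is transcribed.
So FenB is produced and active.
Mevalonate is absent, so GorS is inactive.
Required activator GorS is absent, so *irpJ* is not transcribed.
So IrpJ is not produced.
Required activator IrpJ is absent, so *zorB* is not transcribed.
So ZorB is not produced.
Norleucine is present, so QuvC is active.
With repressor QuvC bound, *bexE* is not transcribed.
So BexE is not produced.
With no repressor bound, *sibK* is transcribed.
So SibK is produced and active.
With repressor SibK bound, *wexR* is not transcribed.
So WexR is not produced.
With no repressor bound, *pexX* is transcribed.
So PexX is produced and active.
No repressor is bound and PexX is active, so *jovM* is transcribed.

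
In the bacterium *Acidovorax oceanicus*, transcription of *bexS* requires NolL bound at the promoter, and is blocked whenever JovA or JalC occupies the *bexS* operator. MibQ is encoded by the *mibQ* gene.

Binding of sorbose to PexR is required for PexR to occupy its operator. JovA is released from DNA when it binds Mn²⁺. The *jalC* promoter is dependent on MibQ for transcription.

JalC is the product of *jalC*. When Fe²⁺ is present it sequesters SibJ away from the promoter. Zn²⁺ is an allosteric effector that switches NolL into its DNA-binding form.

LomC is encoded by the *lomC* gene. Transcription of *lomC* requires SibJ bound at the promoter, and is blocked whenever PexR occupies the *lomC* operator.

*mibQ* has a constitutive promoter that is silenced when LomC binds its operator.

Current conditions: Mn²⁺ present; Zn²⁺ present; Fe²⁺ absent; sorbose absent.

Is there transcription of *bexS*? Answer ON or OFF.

ON

Mn²⁺ is present, so JovA is inactive.
Zn²⁺ is present, so NolL is active.
Sorbose is absent, so PexR is inactive.
Fe²⁺ is absent, so SibJ is active.
No repressor is bound and SibJ is active, so *lomC* is transcribed.
So LomC is produced and active.
With repressor LomC bound, *mibQ* is not transcribed.
So MibQ is not produced.
Required activator MibQ is absent, so *jalC* is not transcribed.
So JalC is not produced.
No repressor is bound and NolL is active, so *bexS* is transcribed.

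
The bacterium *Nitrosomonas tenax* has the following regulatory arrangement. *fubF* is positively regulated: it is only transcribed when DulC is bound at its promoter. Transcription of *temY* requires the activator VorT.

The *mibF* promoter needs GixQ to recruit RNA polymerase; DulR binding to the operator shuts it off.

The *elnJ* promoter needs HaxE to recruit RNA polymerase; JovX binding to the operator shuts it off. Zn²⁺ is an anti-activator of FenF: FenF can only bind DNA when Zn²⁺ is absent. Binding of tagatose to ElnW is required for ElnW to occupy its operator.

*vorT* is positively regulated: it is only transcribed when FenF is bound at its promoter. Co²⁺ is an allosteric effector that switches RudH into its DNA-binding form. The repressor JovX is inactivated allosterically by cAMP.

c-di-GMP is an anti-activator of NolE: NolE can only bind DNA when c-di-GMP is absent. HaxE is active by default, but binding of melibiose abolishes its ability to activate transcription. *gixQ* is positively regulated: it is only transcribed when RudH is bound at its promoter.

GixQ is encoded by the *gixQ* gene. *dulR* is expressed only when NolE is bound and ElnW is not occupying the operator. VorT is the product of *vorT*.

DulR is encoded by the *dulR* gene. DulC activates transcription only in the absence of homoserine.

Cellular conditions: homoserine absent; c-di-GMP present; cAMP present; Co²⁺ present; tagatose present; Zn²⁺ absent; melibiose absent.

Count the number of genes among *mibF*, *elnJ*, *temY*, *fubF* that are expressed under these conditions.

4

Tagatose is present, so ElnW is active.
c-di-GMP is present, so NolE is inactive.
With repressor ElnW bound, *dulR* is not transcribed.
So DulR is not produced.
Co²⁺ is present, so RudH is active.
No repressor is bound and RudH is active, so *gixQ* is transcribed.
So GixQ is produced and active.
No repressor is bound and GixQ is active, so *mibF* is transcribed.
→ *mibF* is ON.
cAMP is present, so JovX is inactive.
Melibiose is absent, so HaxE is active.
No repressor is bound and HaxE is active, so *elnJ* is transcribed.
→ *elnJ* is ON.
Zn²⁺ is absent, so FenF is active.
No repressor is bound and FenF is active, so *vorT* is transcribed.
So VorT is produced and active.
No repressor is bound and VorT is active, so *temY* is transcribed.
→ *temY* is ON.
Homoserine is absent, so DulC is active.
No repressor is bound and DulC is active, so *fubF* is transcribed.
→ *fubF* is ON.
4 of the 4 genes are transcribed.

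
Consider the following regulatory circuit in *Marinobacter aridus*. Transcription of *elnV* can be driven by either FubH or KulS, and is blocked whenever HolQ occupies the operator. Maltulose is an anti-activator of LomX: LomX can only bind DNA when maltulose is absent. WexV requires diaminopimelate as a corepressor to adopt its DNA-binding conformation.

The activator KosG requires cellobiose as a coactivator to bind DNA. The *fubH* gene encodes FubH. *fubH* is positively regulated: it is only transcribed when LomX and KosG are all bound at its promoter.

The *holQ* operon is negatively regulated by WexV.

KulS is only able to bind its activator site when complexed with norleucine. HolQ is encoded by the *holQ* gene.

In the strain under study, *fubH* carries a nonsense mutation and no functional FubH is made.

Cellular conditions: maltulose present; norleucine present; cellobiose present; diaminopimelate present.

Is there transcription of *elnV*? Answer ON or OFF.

ON

Diaminopimelate is present, so WexV is active.
With repressor WexV bound, *holQ* is not transcribed.
So HolQ is not produced.
FubH is non-functional in this strain, so it has no effect.
Norleucine is present, so KulS is active.
Activator KulS is present, so *elnV* is transcribed.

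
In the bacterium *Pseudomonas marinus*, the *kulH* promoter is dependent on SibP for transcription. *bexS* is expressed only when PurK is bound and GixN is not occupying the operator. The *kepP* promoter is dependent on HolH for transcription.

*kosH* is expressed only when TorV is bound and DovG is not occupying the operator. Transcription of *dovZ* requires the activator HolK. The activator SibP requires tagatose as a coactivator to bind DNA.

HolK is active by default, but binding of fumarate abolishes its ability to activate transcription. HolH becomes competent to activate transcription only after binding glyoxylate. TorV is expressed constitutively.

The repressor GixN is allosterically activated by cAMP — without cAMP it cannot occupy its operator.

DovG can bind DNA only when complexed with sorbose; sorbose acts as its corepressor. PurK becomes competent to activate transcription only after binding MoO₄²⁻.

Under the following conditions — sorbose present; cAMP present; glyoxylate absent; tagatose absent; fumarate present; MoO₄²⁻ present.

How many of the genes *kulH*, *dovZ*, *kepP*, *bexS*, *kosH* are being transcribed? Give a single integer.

Tagatose is absent, so SibP is inactive.
Required activator SibP is absent, so *kulH* is not transcribed.
→ *kulH* is OFF.
Fumarate is present, so HolK is inactive.
Required activator HolK is absent, so *dovZ* is not transcribed.
→ *dovZ* is OFF.
Glyoxylate is absent, so HolH is inactive.
Required activator HolH is absent, so *kepP* is not transcribed.
→ *kepP* is OFF.
MoO₄²⁻ is present, so PurK is active.
cAMP is present, so GixN is active.
With repressor GixN bound, *bexS* is not transcribed.
→ *bexS* is OFF.
Sorbose is present, so DovG is active.
TorV is produced constitutively and is active.
With repressor DovG bound, *kosH* is not transcribed.
→ *kosH* is OFF.
0 of the 5 genes are transcribed.

0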